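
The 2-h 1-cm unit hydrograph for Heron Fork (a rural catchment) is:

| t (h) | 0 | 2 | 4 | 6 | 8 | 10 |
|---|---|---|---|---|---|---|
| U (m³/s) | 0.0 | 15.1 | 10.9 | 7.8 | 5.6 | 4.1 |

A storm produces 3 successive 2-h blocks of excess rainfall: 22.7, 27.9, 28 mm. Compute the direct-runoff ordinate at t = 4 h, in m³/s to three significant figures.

By discrete convolution, Q_j = Σ (P_i / 10 mm) · U_{j−i}.
At t = 4 h (j=2): Q = (22.7/10)·10.9 + (27.9/10)·15.1 + (28/10)·0.0 = 66.9 m³/s.

Q ≈ 66.9 m³/s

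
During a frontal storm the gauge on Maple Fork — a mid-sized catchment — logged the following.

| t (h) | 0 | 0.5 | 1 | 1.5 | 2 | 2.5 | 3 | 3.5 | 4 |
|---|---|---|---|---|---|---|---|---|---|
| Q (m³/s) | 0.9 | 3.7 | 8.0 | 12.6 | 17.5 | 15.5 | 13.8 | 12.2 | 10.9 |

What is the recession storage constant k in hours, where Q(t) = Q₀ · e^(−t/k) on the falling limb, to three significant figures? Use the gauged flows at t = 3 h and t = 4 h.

On the falling limb, Q drops from 13.8 to 10.9 m³/s between t = 3 h and t = 4 h (Δt = 1 h).
k = −Δt / ln(Q₂/Q₁) = −1 / ln(10.9/13.8) = 4.24 h.

k ≈ 4.24 h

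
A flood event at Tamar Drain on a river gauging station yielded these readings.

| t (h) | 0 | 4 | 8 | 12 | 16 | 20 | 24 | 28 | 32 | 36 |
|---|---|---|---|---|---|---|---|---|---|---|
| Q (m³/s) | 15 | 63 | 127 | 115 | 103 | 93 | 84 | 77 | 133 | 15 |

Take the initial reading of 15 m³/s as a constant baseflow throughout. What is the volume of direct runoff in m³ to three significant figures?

Direct-runoff ordinates (Q − Q_b): 0.0, 48.0, 112.0, 100.0, 88.0, 78.0, 69.0, 62.0, 118.0, 0.0 m³/s.
ΣQ_DR = 675.0 m³/s.
With Δt = 4 h = 14400 s, V = ΣQ_DR · Δt = 675.0 × 14400 = 9.72 × 10^6 m³.

V ≈ 9.72 × 10^6 m³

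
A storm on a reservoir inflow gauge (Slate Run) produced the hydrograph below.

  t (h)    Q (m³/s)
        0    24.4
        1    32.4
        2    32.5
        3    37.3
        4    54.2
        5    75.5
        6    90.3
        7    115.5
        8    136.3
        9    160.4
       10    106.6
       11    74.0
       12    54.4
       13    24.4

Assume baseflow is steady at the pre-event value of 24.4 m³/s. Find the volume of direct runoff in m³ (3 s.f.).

V ≈ 2.44 × 10^6 m³

Direct-runoff ordinates (Q − Q_b): 0.0, 8.0, 8.1, 12.9, 29.8, 51.1, 65.9, 91.1, 111.9, 136.0, 82.2, 49.6, 30.0, 0.0 m³/s.
ΣQ_DR = 676.6 m³/s.
With Δt = 1 h = 3600 s, V = ΣQ_DR · Δt = 676.6 × 3600 = 2.44 × 10^6 m³.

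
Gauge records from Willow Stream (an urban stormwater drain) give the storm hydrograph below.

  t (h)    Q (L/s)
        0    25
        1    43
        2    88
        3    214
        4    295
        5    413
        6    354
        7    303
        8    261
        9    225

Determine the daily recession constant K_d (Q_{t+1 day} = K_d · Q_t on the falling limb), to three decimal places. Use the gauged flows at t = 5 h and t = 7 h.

Between t = 5 h and t = 7 h the flow falls from 413 to 303 L/s over 2×1 h = 2 h.
Per-interval ratio K = (303/413)^(1/2) = 0.8565; K_d = K^(24/1) = 0.024.

K_d ≈ 0.024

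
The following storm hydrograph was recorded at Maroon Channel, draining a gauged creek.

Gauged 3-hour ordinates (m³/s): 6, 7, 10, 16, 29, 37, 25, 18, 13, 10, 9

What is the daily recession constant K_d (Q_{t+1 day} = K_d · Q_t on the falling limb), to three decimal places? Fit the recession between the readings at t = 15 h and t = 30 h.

K_d ≈ 0.104

Between t = 15 h and t = 30 h the flow falls from 37 to 9 m³/s over 5×3 h = 15 h.
Per-interval ratio K = (9/37)^(1/5) = 0.7537; K_d = K^(24/3) = 0.104.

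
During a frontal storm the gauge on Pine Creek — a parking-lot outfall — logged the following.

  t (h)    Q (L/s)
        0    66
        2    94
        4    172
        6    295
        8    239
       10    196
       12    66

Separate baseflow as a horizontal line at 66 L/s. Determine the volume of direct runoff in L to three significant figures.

Direct-runoff ordinates (Q − Q_b): 0.0, 28.0, 106.0, 229.0, 173.0, 130.0, 0.0 L/s.
ΣQ_DR = 666.0 L/s.
With Δt = 2 h = 7200 s, V = ΣQ_DR · Δt = 666.0 × 7200 = 4.80 × 10^6 L.

V ≈ 4.80 × 10^6 L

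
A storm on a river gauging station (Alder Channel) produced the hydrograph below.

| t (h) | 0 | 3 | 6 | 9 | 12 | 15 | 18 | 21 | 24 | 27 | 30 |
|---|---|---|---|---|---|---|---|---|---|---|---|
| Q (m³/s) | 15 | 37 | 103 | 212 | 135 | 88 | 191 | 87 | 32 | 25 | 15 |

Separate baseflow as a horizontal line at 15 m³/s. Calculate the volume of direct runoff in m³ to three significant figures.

V ≈ 8.37 × 10^6 m³

Direct-runoff ordinates (Q − Q_b): 0.0, 22.0, 88.0, 197.0, 120.0, 73.0, 176.0, 72.0, 17.0, 10.0, 0.0 m³/s.
ΣQ_DR = 775.0 m³/s.
With Δt = 3 h = 10800 s, V = ΣQ_DR · Δt = 775.0 × 10800 = 8.37 × 10^6 m³.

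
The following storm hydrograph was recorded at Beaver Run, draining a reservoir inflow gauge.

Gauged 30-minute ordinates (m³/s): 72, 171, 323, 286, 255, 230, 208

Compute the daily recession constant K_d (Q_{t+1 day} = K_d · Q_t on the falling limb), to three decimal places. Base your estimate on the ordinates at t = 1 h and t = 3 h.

Between t = 1 h and t = 3 h the flow falls from 323 to 208 m³/s over 4×0.5 h = 2 h.
Per-interval ratio K = (208/323)^(1/4) = 0.8958; K_d = K^(24/0.5) = 0.005.

K_d ≈ 0.005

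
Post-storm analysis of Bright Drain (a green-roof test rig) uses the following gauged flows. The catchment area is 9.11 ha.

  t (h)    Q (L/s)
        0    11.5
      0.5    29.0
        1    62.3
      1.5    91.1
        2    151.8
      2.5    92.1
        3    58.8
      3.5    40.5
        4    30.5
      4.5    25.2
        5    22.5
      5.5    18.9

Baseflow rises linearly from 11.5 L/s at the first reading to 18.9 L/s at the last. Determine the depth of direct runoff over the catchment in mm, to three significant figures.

Direct runoff: 0.00, 16.83, 49.45, 77.58, 137.61, 77.24, 43.26, 24.29, 13.62, 7.65, 4.27, 0.00 L/s; ΣQ_DR = 451.8 L/s.
V = ΣQ_DR · Δt = 451.8 × 1800 s = 8.132 × 10^5 L.
Over A = 9.11 ha, depth = V / A = 8.93 mm.

d ≈ 8.93 mm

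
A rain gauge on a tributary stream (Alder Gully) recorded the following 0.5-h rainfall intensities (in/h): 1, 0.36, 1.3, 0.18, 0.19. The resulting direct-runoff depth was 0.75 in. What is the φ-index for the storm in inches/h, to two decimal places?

Only the 2 blocks with intensity above φ contribute runoff: 1, 1.3 in/h.
Σ(I−φ)·Δt = d  ⇒  (1+1.3 − 2φ)·0.5 = 0.75
φ = (2.300 − 0.75/0.5) / 2 = 0.40 in/h.

φ ≈ 0.40 in/h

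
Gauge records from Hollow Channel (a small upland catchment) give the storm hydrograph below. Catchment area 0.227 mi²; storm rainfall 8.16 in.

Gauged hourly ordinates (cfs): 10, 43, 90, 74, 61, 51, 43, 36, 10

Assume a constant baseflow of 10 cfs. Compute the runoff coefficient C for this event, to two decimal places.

C ≈ 0.27

ΣQ_DR = 328.0 cfs; V = ΣQ_DR·Δt = 1.181 × 10^6 ft³.
Runoff depth d = V / A = 2.239 in.
C = d / P = 2.239 / 8.16 = 0.27.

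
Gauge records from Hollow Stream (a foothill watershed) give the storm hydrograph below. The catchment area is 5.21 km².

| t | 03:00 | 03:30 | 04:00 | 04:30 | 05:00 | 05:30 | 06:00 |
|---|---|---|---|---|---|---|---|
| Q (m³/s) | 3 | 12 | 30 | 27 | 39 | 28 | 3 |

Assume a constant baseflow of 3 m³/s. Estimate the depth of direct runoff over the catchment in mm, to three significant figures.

d ≈ 41.8 mm

Direct runoff: 0.0, 9.0, 27.0, 24.0, 36.0, 25.0, 0.0 m³/s; ΣQ_DR = 121.0 m³/s.
V = ΣQ_DR · Δt = 121.0 × 1800 s = 2.178 × 10^5 m³.
Over A = 5.21 km², depth = V / A = 41.8 mm.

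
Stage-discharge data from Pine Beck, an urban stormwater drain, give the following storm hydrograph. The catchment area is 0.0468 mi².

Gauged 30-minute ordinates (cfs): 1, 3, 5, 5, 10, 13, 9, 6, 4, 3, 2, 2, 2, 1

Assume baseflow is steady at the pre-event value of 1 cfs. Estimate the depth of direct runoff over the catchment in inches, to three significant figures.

d ≈ 0.861 in

Direct runoff: 0.0, 2.0, 4.0, 4.0, 9.0, 12.0, 8.0, 5.0, 3.0, 2.0, 1.0, 1.0, 1.0, 0.0 cfs; ΣQ_DR = 52.00 cfs.
V = ΣQ_DR · Δt = 52.00 × 1800 s = 93600 ft³.
Over A = 0.0468 mi², depth = V / A = 0.861 in.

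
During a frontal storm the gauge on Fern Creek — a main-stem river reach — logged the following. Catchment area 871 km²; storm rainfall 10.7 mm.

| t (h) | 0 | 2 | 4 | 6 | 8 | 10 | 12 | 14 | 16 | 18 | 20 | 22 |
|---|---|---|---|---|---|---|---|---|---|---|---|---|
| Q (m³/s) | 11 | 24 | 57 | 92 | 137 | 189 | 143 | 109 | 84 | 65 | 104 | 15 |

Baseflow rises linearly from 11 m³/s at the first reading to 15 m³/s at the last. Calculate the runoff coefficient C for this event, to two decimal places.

C ≈ 0.68

ΣQ_DR = 874.0 m³/s; V = ΣQ_DR·Δt = 6.293 × 10^6 m³.
Runoff depth d = V / A = 7.225 mm.
C = d / P = 7.225 / 10.7 = 0.68.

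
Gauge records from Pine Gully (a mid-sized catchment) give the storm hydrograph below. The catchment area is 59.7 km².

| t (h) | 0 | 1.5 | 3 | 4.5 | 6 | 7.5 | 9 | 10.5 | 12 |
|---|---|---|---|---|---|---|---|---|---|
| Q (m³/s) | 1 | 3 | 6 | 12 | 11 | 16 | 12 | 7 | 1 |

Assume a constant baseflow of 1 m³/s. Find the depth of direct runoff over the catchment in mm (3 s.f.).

Direct runoff: 0.0, 2.0, 5.0, 11.0, 10.0, 15.0, 11.0, 6.0, 0.0 m³/s; ΣQ_DR = 60.00 m³/s.
V = ΣQ_DR · Δt = 60.00 × 5400 s = 3.240 × 10^5 m³.
Over A = 59.7 km², depth = V / A = 5.43 mm.

d ≈ 5.43 mm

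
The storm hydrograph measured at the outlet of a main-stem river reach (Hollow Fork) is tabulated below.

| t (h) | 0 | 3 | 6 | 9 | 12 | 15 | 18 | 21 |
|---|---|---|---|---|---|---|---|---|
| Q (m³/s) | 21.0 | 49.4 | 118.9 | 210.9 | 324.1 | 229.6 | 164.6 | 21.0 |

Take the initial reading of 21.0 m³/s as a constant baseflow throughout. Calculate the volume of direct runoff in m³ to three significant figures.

V ≈ 1.05 × 10^7 m³

Direct-runoff ordinates (Q − Q_b): 0.0, 28.4, 97.9, 189.9, 303.1, 208.6, 143.6, 0.0 m³/s.
ΣQ_DR = 971.5 m³/s.
With Δt = 3 h = 10800 s, V = ΣQ_DR · Δt = 971.5 × 10800 = 1.05 × 10^7 m³.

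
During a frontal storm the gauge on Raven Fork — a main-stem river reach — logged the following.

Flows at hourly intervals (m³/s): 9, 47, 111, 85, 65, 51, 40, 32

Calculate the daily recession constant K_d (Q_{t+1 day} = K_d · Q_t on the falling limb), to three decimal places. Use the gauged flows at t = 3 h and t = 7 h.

Between t = 3 h and t = 7 h the flow falls from 85 to 32 m³/s over 4×1 h = 4 h.
Per-interval ratio K = (32/85)^(1/4) = 0.7833; K_d = K^(24/1) = 0.003.

K_d ≈ 0.003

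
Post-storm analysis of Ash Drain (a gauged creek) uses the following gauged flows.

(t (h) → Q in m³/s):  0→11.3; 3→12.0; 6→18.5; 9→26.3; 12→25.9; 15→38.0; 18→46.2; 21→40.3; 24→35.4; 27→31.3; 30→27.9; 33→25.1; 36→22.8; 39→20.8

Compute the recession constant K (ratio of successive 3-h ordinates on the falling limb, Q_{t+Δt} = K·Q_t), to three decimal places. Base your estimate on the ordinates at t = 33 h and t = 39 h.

Using the recession-limb readings at t = 33 h and t = 39 h: Q falls from 25.1 to 20.8 m³/s over 2 intervals.
K = (Q₂/Q₁)^(1/2) = (20.8/25.1)^(1/2) = 0.910.

K ≈ 0.910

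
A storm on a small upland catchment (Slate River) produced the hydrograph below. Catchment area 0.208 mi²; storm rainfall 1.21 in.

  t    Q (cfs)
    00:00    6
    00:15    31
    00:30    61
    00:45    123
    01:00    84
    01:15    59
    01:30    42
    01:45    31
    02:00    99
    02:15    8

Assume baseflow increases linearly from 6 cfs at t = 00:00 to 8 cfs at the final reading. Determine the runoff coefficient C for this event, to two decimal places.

ΣQ_DR = 474.0 cfs; V = ΣQ_DR·Δt = 4.266 × 10^5 ft³.
Runoff depth d = V / A = 0.8828 in.
C = d / P = 0.8828 / 1.21 = 0.73.

C ≈ 0.73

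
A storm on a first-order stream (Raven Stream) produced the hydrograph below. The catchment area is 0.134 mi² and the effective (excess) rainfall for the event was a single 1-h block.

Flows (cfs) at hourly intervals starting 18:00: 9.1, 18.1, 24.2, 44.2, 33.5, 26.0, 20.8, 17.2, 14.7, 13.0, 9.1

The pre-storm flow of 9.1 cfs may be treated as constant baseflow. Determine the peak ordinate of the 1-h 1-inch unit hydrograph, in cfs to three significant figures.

Direct runoff: 0.0, 9.0, 15.1, 35.1, 24.4, 16.9, 11.7, 8.1, 5.6, 3.9, 0.0 cfs; ΣQ_DR = 129.8 cfs, peak = 35.1 cfs.
Runoff depth d = ΣQ_DR·Δt / A = 129.8 × 3600 / (0.134 mi²) = 1.501 in.
The 1-inch UH is the DRH scaled by (1 in)/d, so U_p = 35.1 × 1/1.501 = 23.4 cfs.

U_p ≈ 23.4 cfs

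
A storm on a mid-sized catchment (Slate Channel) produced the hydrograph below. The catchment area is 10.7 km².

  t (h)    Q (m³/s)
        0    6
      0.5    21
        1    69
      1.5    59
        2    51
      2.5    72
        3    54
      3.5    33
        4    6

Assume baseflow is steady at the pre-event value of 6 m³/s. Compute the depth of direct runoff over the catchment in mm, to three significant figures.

d ≈ 53.3 mm

Direct runoff: 0.0, 15.0, 63.0, 53.0, 45.0, 66.0, 48.0, 27.0, 0.0 m³/s; ΣQ_DR = 317.0 m³/s.
V = ΣQ_DR · Δt = 317.0 × 1800 s = 5.706 × 10^5 m³.
Over A = 10.7 km², depth = V / A = 53.3 mm.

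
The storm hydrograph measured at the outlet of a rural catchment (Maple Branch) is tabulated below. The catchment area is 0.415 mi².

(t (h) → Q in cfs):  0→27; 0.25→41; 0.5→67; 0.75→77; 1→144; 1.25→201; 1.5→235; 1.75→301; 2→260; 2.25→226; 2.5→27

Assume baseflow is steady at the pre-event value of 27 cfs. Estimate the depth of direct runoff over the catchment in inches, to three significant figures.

d ≈ 1.22 in

Direct runoff: 0.0, 14.0, 40.0, 50.0, 117.0, 174.0, 208.0, 274.0, 233.0, 199.0, 0.0 cfs; ΣQ_DR = 1309 cfs.
V = ΣQ_DR · Δt = 1309 × 900 s = 1.178 × 10^6 ft³.
Over A = 0.415 mi², depth = V / A = 1.22 in.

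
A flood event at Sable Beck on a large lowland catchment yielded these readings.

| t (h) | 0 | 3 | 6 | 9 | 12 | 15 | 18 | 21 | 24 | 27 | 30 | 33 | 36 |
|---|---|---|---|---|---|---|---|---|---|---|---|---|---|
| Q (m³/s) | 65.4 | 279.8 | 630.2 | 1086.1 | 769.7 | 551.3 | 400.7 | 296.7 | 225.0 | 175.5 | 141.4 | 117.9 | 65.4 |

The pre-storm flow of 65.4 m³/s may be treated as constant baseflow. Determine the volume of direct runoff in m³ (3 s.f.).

V ≈ 4.27 × 10^7 m³

Direct-runoff ordinates (Q − Q_b): 0.0, 214.4, 564.8, 1020.7, 704.3, 485.9, 335.3, 231.3, 159.6, 110.1, 76.0, 52.5, 0.0 m³/s.
ΣQ_DR = 3955 m³/s.
With Δt = 3 h = 10800 s, V = ΣQ_DR · Δt = 3955 × 10800 = 4.27 × 10^7 m³.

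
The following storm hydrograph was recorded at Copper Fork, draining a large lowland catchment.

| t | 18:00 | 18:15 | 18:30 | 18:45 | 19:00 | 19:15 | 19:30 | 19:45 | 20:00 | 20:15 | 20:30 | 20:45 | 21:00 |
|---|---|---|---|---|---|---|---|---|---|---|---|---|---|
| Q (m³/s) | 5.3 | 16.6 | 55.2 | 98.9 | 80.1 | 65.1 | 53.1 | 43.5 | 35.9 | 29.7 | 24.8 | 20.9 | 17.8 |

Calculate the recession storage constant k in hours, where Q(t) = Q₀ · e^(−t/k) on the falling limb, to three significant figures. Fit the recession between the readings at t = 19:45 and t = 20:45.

k ≈ 1.36 h

On the falling limb, Q drops from 43.5 to 20.9 m³/s between t = 19:45 and t = 20:45 (Δt = 1 h).
k = −Δt / ln(Q₂/Q₁) = −1 / ln(20.9/43.5) = 1.36 h.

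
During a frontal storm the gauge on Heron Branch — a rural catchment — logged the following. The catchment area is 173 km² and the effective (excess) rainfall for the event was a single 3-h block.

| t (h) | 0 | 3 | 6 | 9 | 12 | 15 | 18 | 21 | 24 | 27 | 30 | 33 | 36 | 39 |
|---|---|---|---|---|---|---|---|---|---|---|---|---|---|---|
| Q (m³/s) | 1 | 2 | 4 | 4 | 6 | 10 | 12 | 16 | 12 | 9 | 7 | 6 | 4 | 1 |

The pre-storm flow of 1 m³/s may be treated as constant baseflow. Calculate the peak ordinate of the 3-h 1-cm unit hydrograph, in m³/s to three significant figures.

Direct runoff: 0.0, 1.0, 3.0, 3.0, 5.0, 9.0, 11.0, 15.0, 11.0, 8.0, 6.0, 5.0, 3.0, 0.0 m³/s; ΣQ_DR = 80.00 m³/s, peak = 15.0 m³/s.
Runoff depth d = ΣQ_DR·Δt / A = 80.00 × 10800 / (173 km²) = 4.994 mm.
The 1-cm UH is the DRH scaled by (10 mm)/d, so U_p = 15.0 × 10/4.994 = 30.0 m³/s.

U_p ≈ 30.0 m³/s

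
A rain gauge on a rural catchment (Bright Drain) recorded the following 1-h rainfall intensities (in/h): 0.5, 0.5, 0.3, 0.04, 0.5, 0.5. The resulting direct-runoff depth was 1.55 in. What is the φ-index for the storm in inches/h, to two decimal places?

φ ≈ 0.15 in/h

Only the 5 blocks with intensity above φ contribute runoff: 0.5, 0.5, 0.3, 0.5, 0.5 in/h.
Σ(I−φ)·Δt = d  ⇒  (0.5+0.5+0.3+0.5+0.5 − 5φ)·1 = 1.55
φ = (2.300 − 1.55/1) / 5 = 0.15 in/h.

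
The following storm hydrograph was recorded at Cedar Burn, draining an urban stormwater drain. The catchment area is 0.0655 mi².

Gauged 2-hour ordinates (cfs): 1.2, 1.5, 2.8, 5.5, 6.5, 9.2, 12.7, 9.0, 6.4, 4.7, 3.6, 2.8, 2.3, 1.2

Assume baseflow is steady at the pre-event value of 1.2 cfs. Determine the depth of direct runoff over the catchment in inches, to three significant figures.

d ≈ 2.49 in

Direct runoff: 0.0, 0.3, 1.6, 4.3, 5.3, 8.0, 11.5, 7.8, 5.2, 3.5, 2.4, 1.6, 1.1, 0.0 cfs; ΣQ_DR = 52.60 cfs.
V = ΣQ_DR · Δt = 52.60 × 7200 s = 3.787 × 10^5 ft³.
Over A = 0.0655 mi², depth = V / A = 2.49 in.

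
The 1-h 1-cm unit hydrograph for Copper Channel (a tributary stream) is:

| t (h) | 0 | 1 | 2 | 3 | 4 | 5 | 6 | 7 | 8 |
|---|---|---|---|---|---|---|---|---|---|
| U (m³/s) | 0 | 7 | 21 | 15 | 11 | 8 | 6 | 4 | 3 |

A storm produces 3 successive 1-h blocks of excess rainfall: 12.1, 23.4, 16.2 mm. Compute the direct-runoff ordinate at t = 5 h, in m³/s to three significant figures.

By discrete convolution, Q_j = Σ (P_i / 10 mm) · U_{j−i}.
At t = 5 h (j=5): Q = (12.1/10)·8 + (23.4/10)·11 + (16.2/10)·15 = 59.7 m³/s.

Q ≈ 59.7 m³/s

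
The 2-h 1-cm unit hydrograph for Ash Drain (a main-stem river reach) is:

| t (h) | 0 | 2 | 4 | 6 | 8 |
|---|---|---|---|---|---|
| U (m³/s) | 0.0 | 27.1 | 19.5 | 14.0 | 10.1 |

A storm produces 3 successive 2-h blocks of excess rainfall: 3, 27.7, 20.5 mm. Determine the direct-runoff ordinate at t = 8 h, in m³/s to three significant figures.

By discrete convolution, Q_j = Σ (P_i / 10 mm) · U_{j−i}.
At t = 8 h (j=4): Q = (3/10)·10.1 + (27.7/10)·14.0 + (20.5/10)·19.5 = 81.8 m³/s.

Q ≈ 81.8 m³/s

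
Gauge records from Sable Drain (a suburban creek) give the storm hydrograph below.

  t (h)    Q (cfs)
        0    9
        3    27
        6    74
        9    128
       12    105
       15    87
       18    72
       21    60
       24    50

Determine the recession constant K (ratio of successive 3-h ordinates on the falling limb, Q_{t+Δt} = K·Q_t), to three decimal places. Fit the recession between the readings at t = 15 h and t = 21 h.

Using the recession-limb readings at t = 15 h and t = 21 h: Q falls from 87 to 60 cfs over 2 intervals.
K = (Q₂/Q₁)^(1/2) = (60/87)^(1/2) = 0.830.

K ≈ 0.830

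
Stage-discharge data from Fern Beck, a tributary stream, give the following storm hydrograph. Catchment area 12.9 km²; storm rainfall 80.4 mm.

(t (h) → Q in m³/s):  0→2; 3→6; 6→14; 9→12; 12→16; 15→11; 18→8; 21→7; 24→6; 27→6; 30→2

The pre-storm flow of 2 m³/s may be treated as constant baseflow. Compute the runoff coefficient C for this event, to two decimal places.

ΣQ_DR = 68.00 m³/s; V = ΣQ_DR·Δt = 7.344 × 10^5 m³.
Runoff depth d = V / A = 56.93 mm.
C = d / P = 56.93 / 80.4 = 0.71.

C ≈ 0.71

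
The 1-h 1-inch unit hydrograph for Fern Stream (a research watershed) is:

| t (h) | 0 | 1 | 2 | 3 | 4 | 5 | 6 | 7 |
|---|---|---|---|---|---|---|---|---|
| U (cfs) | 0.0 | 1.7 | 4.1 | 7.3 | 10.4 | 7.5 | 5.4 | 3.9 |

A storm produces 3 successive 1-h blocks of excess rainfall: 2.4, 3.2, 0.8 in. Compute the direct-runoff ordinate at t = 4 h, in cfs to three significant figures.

By discrete convolution, Q_j = Σ (P_i / 1 in) · U_{j−i}.
At t = 4 h (j=4): Q = (2.4/1)·10.4 + (3.2/1)·7.3 + (0.8/1)·4.1 = 51.6 cfs.

Q ≈ 51.6 cfs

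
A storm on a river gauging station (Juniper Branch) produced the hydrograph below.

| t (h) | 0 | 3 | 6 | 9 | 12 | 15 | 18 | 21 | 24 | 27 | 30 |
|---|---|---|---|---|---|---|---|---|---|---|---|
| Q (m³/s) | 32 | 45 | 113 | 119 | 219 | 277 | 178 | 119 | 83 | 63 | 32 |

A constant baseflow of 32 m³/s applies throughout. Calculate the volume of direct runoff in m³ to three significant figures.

Direct-runoff ordinates (Q − Q_b): 0.0, 13.0, 81.0, 87.0, 187.0, 245.0, 146.0, 87.0, 51.0, 31.0, 0.0 m³/s.
ΣQ_DR = 928.0 m³/s.
With Δt = 3 h = 10800 s, V = ΣQ_DR · Δt = 928.0 × 10800 = 1.00 × 10^7 m³.

V ≈ 1.00 × 10^7 m³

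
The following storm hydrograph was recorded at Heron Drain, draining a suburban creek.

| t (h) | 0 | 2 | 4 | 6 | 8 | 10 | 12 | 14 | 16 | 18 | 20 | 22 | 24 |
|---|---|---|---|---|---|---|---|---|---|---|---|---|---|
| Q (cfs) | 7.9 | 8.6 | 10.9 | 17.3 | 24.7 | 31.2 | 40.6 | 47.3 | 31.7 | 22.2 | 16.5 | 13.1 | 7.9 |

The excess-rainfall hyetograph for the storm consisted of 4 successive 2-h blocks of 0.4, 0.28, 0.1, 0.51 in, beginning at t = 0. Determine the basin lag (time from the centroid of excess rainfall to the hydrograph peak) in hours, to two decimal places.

Centroid of excess rainfall: t_c = Σ P_i·t̄_i / ΣP_i = 4.1163 h (block centres at 1, 3, 5, 7 h).
Hydrograph peak occurs at t = 14 h, so basin lag t_L = 14 − 4.1163 = 9.88 h.

t_L ≈ 9.88 h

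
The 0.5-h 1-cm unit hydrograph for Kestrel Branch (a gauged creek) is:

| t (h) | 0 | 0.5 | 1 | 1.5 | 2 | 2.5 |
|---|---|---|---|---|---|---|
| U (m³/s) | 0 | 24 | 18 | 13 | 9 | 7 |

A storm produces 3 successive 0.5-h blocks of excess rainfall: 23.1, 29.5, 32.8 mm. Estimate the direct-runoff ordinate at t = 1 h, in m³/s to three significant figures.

By discrete convolution, Q_j = Σ (P_i / 10 mm) · U_{j−i}.
At t = 1 h (j=2): Q = (23.1/10)·18 + (29.5/10)·24 + (32.8/10)·0 = 112 m³/s.

Q ≈ 112 m³/s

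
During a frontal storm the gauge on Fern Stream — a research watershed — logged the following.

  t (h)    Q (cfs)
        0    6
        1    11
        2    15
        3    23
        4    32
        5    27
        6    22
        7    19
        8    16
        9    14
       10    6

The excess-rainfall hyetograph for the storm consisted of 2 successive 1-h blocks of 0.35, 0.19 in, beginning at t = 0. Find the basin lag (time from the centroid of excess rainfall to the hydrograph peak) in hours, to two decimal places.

t_L ≈ 3.15 h

Centroid of excess rainfall: t_c = Σ P_i·t̄_i / ΣP_i = 0.8519 h (block centres at 0.5, 1.5 h).
Hydrograph peak occurs at t = 4 h, so basin lag t_L = 4 − 0.8519 = 3.15 h.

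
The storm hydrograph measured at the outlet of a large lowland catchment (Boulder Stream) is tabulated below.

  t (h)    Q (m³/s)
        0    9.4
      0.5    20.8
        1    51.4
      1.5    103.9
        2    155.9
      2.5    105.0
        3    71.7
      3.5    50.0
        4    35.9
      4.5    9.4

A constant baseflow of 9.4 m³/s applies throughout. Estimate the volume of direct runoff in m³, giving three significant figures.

V ≈ 9.35 × 10^5 m³

Direct-runoff ordinates (Q − Q_b): 0.0, 11.4, 42.0, 94.5, 146.5, 95.6, 62.3, 40.6, 26.5, 0.0 m³/s.
ΣQ_DR = 519.4 m³/s.
With Δt = 0.5 h = 1800 s, V = ΣQ_DR · Δt = 519.4 × 1800 = 9.35 × 10^5 m³.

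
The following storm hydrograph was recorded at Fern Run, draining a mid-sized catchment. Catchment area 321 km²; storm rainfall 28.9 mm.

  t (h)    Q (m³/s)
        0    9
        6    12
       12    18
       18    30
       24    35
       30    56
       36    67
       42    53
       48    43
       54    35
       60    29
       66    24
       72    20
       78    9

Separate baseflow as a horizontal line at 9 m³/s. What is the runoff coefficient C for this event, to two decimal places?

C ≈ 0.73

ΣQ_DR = 314.0 m³/s; V = ΣQ_DR·Δt = 6.782 × 10^6 m³.
Runoff depth d = V / A = 21.13 mm.
C = d / P = 21.13 / 28.9 = 0.73.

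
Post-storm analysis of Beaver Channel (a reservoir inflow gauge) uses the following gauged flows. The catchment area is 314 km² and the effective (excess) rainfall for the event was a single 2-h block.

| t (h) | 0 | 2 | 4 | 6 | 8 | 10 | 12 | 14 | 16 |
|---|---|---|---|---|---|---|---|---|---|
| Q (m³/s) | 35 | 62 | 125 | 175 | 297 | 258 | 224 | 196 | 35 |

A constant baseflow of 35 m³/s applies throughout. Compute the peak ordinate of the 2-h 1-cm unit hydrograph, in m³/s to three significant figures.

Direct runoff: 0.0, 27.0, 90.0, 140.0, 262.0, 223.0, 189.0, 161.0, 0.0 m³/s; ΣQ_DR = 1092 m³/s, peak = 262.0 m³/s.
Runoff depth d = ΣQ_DR·Δt / A = 1092 × 7200 / (314 km²) = 25.04 mm.
The 1-cm UH is the DRH scaled by (10 mm)/d, so U_p = 262.0 × 10/25.04 = 105 m³/s.

U_p ≈ 105 m³/s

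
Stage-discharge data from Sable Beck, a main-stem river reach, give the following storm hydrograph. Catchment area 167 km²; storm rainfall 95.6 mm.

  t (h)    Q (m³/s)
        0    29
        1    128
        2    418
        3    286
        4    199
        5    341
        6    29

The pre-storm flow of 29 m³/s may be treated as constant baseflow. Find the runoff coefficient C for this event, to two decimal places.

ΣQ_DR = 1227 m³/s; V = ΣQ_DR·Δt = 4.417 × 10^6 m³.
Runoff depth d = V / A = 26.45 mm.
C = d / P = 26.45 / 95.6 = 0.28.

C ≈ 0.28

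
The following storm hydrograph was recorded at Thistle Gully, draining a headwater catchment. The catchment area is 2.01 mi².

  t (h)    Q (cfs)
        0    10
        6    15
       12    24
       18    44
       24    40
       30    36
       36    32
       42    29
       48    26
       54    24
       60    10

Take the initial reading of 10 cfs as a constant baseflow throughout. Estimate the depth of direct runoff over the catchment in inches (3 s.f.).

Direct runoff: 0.0, 5.0, 14.0, 34.0, 30.0, 26.0, 22.0, 19.0, 16.0, 14.0, 0.0 cfs; ΣQ_DR = 180.0 cfs.
V = ΣQ_DR · Δt = 180.0 × 21600 s = 3.888 × 10^6 ft³.
Over A = 2.01 mi², depth = V / A = 0.833 in.

d ≈ 0.833 in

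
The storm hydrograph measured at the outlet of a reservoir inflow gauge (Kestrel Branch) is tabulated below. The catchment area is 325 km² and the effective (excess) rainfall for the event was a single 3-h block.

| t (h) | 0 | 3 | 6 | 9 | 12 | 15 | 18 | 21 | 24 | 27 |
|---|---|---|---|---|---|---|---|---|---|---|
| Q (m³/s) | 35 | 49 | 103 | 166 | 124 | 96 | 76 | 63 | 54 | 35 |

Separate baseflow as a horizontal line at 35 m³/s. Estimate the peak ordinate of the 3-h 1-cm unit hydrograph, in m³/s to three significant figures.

U_p ≈ 87.4 m³/s

Direct runoff: 0.0, 14.0, 68.0, 131.0, 89.0, 61.0, 41.0, 28.0, 19.0, 0.0 m³/s; ΣQ_DR = 451.0 m³/s, peak = 131.0 m³/s.
Runoff depth d = ΣQ_DR·Δt / A = 451.0 × 10800 / (325 km²) = 14.99 mm.
The 1-cm UH is the DRH scaled by (10 mm)/d, so U_p = 131.0 × 10/14.99 = 87.4 m³/s.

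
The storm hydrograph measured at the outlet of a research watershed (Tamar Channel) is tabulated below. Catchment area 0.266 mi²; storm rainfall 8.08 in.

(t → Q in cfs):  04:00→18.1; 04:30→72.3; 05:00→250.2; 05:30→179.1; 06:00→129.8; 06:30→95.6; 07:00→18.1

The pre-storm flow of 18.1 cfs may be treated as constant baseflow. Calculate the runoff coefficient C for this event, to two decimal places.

C ≈ 0.23

ΣQ_DR = 636.5 cfs; V = ΣQ_DR·Δt = 1.146 × 10^6 ft³.
Runoff depth d = V / A = 1.854 in.
C = d / P = 1.854 / 8.08 = 0.23.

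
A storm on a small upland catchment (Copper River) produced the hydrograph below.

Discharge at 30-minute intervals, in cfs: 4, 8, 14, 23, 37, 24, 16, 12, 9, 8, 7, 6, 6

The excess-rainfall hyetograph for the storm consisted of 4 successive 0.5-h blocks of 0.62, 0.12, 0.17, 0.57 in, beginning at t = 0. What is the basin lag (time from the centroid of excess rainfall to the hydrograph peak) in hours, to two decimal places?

t_L ≈ 1.02 h

Centroid of excess rainfall: t_c = Σ P_i·t̄_i / ΣP_i = 0.9831 h (block centres at 0.25, 0.75, 1.25, 1.75 h).
Hydrograph peak occurs at t = 2 h, so basin lag t_L = 2 − 0.9831 = 1.02 h.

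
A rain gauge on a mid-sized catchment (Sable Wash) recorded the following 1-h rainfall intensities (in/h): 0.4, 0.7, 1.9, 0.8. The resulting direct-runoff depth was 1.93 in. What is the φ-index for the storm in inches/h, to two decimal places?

φ ≈ 0.49 in/h

Only the 3 blocks with intensity above φ contribute runoff: 0.7, 1.9, 0.8 in/h.
Σ(I−φ)·Δt = d  ⇒  (0.7+1.9+0.8 − 3φ)·1 = 1.93
φ = (3.400 − 1.93/1) / 3 = 0.49 in/h.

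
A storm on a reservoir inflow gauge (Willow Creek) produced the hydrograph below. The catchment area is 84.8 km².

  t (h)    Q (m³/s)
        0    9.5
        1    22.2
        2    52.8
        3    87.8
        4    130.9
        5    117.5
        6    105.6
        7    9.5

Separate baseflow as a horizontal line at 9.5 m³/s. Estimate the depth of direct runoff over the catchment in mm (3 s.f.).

Direct runoff: 0.0, 12.7, 43.3, 78.3, 121.4, 108.0, 96.1, 0.0 m³/s; ΣQ_DR = 459.8 m³/s.
V = ΣQ_DR · Δt = 459.8 × 3600 s = 1.655 × 10^6 m³.
Over A = 84.8 km², depth = V / A = 19.5 mm.

d ≈ 19.5 mm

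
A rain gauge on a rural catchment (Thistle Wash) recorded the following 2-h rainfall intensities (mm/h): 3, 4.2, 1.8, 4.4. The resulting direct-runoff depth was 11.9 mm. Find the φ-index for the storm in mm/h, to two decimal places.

Only the 3 blocks with intensity above φ contribute runoff: 3, 4.2, 4.4 mm/h.
Σ(I−φ)·Δt = d  ⇒  (3+4.2+4.4 − 3φ)·2 = 11.9
φ = (11.60 − 11.9/2) / 3 = 1.88 mm/h.

φ ≈ 1.88 mm/h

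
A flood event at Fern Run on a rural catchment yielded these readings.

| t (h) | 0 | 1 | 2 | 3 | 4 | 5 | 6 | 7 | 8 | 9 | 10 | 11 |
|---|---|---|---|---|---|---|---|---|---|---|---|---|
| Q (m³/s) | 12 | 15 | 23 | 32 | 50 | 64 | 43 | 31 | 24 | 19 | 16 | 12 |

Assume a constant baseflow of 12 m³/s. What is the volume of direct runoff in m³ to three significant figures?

V ≈ 7.09 × 10^5 m³

Direct-runoff ordinates (Q − Q_b): 0.0, 3.0, 11.0, 20.0, 38.0, 52.0, 31.0, 19.0, 12.0, 7.0, 4.0, 0.0 m³/s.
ΣQ_DR = 197.0 m³/s.
With Δt = 1 h = 3600 s, V = ΣQ_DR · Δt = 197.0 × 3600 = 7.09 × 10^5 m³.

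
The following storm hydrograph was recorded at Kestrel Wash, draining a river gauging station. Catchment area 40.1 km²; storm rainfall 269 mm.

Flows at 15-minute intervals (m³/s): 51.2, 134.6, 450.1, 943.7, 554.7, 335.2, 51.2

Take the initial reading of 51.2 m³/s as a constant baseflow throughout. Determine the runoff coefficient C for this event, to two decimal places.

C ≈ 0.18

ΣQ_DR = 2162 m³/s; V = ΣQ_DR·Δt = 1.946 × 10^6 m³.
Runoff depth d = V / A = 48.53 mm.
C = d / P = 48.53 / 269 = 0.18.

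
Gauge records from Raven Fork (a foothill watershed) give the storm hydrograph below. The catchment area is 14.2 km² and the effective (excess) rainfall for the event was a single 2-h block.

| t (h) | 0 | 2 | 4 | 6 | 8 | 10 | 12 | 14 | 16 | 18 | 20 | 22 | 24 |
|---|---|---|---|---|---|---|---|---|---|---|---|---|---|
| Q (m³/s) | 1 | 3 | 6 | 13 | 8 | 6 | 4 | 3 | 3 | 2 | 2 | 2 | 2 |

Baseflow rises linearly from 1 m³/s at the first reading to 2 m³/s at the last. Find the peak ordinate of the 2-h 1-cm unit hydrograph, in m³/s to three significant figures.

U_p ≈ 6.53 m³/s

Direct runoff: 0.00, 1.92, 4.83, 11.75, 6.67, 4.58, 2.50, 1.42, 1.33, 0.25, 0.17, 0.08, 0.00 m³/s; ΣQ_DR = 35.50 m³/s, peak = 11.75 m³/s.
Runoff depth d = ΣQ_DR·Δt / A = 35.50 × 7200 / (14.2 km²) = 18.00 mm.
The 1-cm UH is the DRH scaled by (10 mm)/d, so U_p = 11.75 × 10/18.00 = 6.53 m³/s.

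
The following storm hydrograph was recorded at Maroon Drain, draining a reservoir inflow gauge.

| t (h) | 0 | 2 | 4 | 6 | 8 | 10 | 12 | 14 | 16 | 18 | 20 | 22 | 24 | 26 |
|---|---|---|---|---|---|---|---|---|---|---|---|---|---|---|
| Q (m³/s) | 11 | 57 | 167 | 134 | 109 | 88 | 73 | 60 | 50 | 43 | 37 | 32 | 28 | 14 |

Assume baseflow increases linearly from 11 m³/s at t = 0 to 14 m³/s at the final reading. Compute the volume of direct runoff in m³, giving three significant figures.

Direct-runoff ordinates (Q − Q_b): 0.00, 45.77, 155.54, 122.31, 97.08, 75.85, 60.62, 47.38, 37.15, 29.92, 23.69, 18.46, 14.23, 0.00 m³/s.
ΣQ_DR = 728.0 m³/s.
With Δt = 2 h = 7200 s, V = ΣQ_DR · Δt = 728.0 × 7200 = 5.24 × 10^6 m³.

V ≈ 5.24 × 10^6 m³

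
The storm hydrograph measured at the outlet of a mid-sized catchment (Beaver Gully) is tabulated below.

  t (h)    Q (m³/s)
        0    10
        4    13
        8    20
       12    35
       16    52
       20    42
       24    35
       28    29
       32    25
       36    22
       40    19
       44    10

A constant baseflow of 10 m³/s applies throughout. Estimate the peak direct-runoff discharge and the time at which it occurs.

Q_p = 42.0 m³/s at t = 16 h

Subtracting baseflow gives direct-runoff ordinates: 0.0, 3.0, 10.0, 25.0, 42.0, 32.0, 25.0, 19.0, 15.0, 12.0, 9.0, 0.0 m³/s.
The maximum is 42.0 m³/s, occurring at the reading for t = 16 h.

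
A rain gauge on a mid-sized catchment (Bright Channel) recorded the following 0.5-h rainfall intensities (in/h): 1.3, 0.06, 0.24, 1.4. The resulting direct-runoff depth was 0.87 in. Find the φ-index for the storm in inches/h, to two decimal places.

Only the 2 blocks with intensity above φ contribute runoff: 1.3, 1.4 in/h.
Σ(I−φ)·Δt = d  ⇒  (1.3+1.4 − 2φ)·0.5 = 0.87
φ = (2.700 − 0.87/0.5) / 2 = 0.48 in/h.

φ ≈ 0.48 in/h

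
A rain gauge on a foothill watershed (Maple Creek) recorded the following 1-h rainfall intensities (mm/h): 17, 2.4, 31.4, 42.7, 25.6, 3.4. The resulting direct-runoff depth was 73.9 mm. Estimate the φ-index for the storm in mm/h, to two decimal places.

Only the 4 blocks with intensity above φ contribute runoff: 17, 31.4, 42.7, 25.6 mm/h.
Σ(I−φ)·Δt = d  ⇒  (17+31.4+42.7+25.6 − 4φ)·1 = 73.9
φ = (116.7 − 73.9/1) / 4 = 10.70 mm/h.

φ ≈ 10.70 mm/h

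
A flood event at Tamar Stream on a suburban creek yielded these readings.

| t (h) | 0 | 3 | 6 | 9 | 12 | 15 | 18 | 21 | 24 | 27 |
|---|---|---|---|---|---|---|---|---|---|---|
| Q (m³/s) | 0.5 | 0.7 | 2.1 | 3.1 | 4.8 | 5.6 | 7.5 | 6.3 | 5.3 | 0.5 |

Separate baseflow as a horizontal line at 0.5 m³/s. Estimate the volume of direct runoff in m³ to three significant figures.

V ≈ 3.39 × 10^5 m³

Direct-runoff ordinates (Q − Q_b): 0.0, 0.2, 1.6, 2.6, 4.3, 5.1, 7.0, 5.8, 4.8, 0.0 m³/s.
ΣQ_DR = 31.40 m³/s.
With Δt = 3 h = 10800 s, V = ΣQ_DR · Δt = 31.40 × 10800 = 3.39 × 10^5 m³.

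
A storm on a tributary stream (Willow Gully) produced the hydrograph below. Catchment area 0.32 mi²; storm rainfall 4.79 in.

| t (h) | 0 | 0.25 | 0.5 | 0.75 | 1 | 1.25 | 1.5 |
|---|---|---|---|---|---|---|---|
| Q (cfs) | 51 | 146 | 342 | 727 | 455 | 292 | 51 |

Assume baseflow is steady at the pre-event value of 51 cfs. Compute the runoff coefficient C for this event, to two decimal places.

ΣQ_DR = 1707 cfs; V = ΣQ_DR·Δt = 1.536 × 10^6 ft³.
Runoff depth d = V / A = 2.067 in.
C = d / P = 2.067 / 4.79 = 0.43.

C ≈ 0.43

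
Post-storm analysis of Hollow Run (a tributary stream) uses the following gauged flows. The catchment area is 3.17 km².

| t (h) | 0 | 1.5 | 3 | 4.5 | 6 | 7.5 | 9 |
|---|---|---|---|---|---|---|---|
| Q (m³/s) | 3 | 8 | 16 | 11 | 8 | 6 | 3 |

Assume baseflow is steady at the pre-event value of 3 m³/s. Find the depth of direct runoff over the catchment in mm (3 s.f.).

Direct runoff: 0.0, 5.0, 13.0, 8.0, 5.0, 3.0, 0.0 m³/s; ΣQ_DR = 34.00 m³/s.
V = ΣQ_DR · Δt = 34.00 × 5400 s = 1.836 × 10^5 m³.
Over A = 3.17 km², depth = V / A = 57.9 mm.

d ≈ 57.9 mm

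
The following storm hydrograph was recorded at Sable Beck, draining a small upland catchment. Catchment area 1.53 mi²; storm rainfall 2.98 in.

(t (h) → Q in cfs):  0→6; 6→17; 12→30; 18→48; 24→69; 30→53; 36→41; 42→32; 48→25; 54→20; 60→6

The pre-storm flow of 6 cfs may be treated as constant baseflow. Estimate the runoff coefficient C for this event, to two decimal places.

ΣQ_DR = 281.0 cfs; V = ΣQ_DR·Δt = 6.070 × 10^6 ft³.
Runoff depth d = V / A = 1.708 in.
C = d / P = 1.708 / 2.98 = 0.57.

C ≈ 0.57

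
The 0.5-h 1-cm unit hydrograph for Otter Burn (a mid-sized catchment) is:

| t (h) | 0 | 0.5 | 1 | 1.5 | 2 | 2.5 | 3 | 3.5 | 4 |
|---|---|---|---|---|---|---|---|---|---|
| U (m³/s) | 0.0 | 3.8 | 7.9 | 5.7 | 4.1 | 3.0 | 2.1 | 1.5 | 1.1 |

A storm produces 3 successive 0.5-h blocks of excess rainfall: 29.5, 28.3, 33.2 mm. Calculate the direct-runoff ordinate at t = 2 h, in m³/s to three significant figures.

By discrete convolution, Q_j = Σ (P_i / 10 mm) · U_{j−i}.
At t = 2 h (j=4): Q = (29.5/10)·4.1 + (28.3/10)·5.7 + (33.2/10)·7.9 = 54.5 m³/s.

Q ≈ 54.5 m³/s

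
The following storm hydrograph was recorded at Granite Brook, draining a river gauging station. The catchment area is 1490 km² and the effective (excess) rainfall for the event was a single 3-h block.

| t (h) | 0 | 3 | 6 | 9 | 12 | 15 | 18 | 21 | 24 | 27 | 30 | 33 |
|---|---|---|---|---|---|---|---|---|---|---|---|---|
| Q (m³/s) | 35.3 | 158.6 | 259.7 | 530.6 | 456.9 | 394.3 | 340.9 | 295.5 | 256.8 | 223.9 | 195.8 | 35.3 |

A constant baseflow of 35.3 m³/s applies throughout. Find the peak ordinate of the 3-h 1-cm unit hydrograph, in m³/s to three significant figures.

U_p ≈ 248 m³/s

Direct runoff: 0.0, 123.3, 224.4, 495.3, 421.6, 359.0, 305.6, 260.2, 221.5, 188.6, 160.5, 0.0 m³/s; ΣQ_DR = 2760 m³/s, peak = 495.3 m³/s.
Runoff depth d = ΣQ_DR·Δt / A = 2760 × 10800 / (1490 km²) = 20.01 mm.
The 1-cm UH is the DRH scaled by (10 mm)/d, so U_p = 495.3 × 10/20.01 = 248 m³/s.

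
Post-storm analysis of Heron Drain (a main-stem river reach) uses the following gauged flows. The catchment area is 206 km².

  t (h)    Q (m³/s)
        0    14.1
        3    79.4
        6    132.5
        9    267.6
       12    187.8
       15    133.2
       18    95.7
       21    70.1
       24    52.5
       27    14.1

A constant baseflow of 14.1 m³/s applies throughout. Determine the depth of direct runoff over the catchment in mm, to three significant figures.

d ≈ 47.5 mm

Direct runoff: 0.0, 65.3, 118.4, 253.5, 173.7, 119.1, 81.6, 56.0, 38.4, 0.0 m³/s; ΣQ_DR = 906.0 m³/s.
V = ΣQ_DR · Δt = 906.0 × 10800 s = 9.785 × 10^6 m³.
Over A = 206 km², depth = V / A = 47.5 mm.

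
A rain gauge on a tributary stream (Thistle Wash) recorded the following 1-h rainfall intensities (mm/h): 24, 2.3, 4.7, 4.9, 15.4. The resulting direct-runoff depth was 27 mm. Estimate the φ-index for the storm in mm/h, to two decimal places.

Only the 2 blocks with intensity above φ contribute runoff: 24, 15.4 mm/h.
Σ(I−φ)·Δt = d  ⇒  (24+15.4 − 2φ)·1 = 27
φ = (39.40 − 27/1) / 2 = 6.20 mm/h.

φ ≈ 6.20 mm/h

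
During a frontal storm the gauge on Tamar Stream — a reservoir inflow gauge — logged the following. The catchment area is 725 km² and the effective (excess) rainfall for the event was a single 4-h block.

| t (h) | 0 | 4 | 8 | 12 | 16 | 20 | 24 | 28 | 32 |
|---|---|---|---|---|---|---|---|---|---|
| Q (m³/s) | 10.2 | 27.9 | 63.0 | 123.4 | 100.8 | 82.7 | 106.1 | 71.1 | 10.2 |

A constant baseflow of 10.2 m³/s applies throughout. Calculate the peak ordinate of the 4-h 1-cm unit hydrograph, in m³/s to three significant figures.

Direct runoff: 0.0, 17.7, 52.8, 113.2, 90.6, 72.5, 95.9, 60.9, 0.0 m³/s; ΣQ_DR = 503.6 m³/s, peak = 113.2 m³/s.
Runoff depth d = ΣQ_DR·Δt / A = 503.6 × 14400 / (725 km²) = 10.00 mm.
The 1-cm UH is the DRH scaled by (10 mm)/d, so U_p = 113.2 × 10/10.00 = 113 m³/s.

U_p ≈ 113 m³/s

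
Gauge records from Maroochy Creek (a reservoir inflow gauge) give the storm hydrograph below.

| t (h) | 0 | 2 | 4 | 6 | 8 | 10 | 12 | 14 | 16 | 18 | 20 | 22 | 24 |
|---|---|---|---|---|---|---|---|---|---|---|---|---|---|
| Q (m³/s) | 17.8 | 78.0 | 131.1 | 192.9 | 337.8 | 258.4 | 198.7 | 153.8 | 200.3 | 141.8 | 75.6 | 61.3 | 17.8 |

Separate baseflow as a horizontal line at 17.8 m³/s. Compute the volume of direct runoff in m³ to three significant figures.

V ≈ 1.18 × 10^7 m³

Direct-runoff ordinates (Q − Q_b): 0.0, 60.2, 113.3, 175.1, 320.0, 240.6, 180.9, 136.0, 182.5, 124.0, 57.8, 43.5, 0.0 m³/s.
ΣQ_DR = 1634 m³/s.
With Δt = 2 h = 7200 s, V = ΣQ_DR · Δt = 1634 × 7200 = 1.18 × 10^7 m³.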